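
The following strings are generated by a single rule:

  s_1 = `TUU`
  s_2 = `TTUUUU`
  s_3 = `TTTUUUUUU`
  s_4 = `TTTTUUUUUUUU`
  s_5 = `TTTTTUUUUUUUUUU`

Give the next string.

Reading off run lengths: T runs 1, 2, 3, 4, 5; U runs 2, 4, 6, 8, 10 — each is linear in n (n = 1, 2, …).
At n = 6 the blocks have lengths 6, 12.

TTTTTTUUUUUUUUUUUU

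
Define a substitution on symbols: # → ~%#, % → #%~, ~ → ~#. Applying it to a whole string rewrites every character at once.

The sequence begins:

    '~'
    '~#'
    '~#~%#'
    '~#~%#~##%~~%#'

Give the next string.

~#~%#~##%~~%#~#~%#~%##%~~#~##%~~%#

Applying the rule to each of the 13 symbols of ~#~%#~##%~~%# gives the pieces ~# ~%# ~# #%~ ~%# ~# ~%# ~%# #%~ ~# ~# #%~ ~%#, which concatenate to the answer.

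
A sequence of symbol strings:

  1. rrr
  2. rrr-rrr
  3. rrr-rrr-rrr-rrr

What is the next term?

s(k+1) = s(k)·-·s(k) — each term doubles the last with '-' between the halves.
Doubling rrr-rrr-rrr-rrr with '-' between the halves:

rrr-rrr-rrr-rrr-rrr-rrr-rrr-rrr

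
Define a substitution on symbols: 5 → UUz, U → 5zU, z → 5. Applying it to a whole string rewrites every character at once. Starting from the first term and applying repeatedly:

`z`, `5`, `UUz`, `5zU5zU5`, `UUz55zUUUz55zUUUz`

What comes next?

φ(UUz55zUUUz55zUUUz) expands symbol-by-symbol to 5zU 5zU 5 UUz UUz 5 5zU 5zU 5zU 5 UUz UUz 5 5zU 5zU 5zU 5; joining the 17 pieces gives the next term.

5zU5zU5UUzUUz55zU5zU5zU5UUzUUz55zU5zU5zU5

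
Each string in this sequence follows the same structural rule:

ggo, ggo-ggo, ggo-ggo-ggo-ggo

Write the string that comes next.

s(k+1) = s(k)·-·s(k) — each term doubles the last with '-' between the halves.
Doubling ggo-ggo-ggo-ggo with '-' between the halves:

ggo-ggo-ggo-ggo-ggo-ggo-ggo-ggo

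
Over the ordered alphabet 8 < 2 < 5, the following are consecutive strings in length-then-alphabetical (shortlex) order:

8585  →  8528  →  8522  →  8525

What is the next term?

8558

Find the rightmost character of 8525 below 5, bump it to the next letter, and reset everything to its right to 8.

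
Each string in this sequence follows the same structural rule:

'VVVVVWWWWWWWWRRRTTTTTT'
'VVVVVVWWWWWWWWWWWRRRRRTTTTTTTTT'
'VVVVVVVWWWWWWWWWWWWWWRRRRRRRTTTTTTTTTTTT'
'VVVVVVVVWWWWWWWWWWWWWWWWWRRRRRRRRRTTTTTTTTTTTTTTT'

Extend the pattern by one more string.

VVVVVVVVVWWWWWWWWWWWWWWWWWWWWRRRRRRRRRRRTTTTTTTTTTTTTTTTTT

The n-th term is n+3 V's then 3n+2 W's then 2n-1 R's then 3n T's, where the shown terms are n = 2, 3, 4, 5.
At n = 6 the blocks have lengths 9, 20, 11, 18.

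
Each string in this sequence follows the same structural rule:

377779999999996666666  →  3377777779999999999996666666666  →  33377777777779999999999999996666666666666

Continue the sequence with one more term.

Reading off run lengths: 3 runs 1, 2, 3; 7 runs 4, 7, 10; 9 runs 9, 12, 15; 6 runs 7, 10, 13 — each is linear in n, where the shown terms are n = 2, 3, 4.
At n = 5 the blocks have lengths 4, 13, 18, 16.

333377777777777779999999999999999996666666666666666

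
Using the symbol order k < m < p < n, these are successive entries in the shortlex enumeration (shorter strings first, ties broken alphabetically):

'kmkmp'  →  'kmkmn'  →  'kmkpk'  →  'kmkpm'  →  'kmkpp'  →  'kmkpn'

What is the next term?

The successor of kmkpn increments the rightmost position that isn't already n and resets every position after it to k.

kmknk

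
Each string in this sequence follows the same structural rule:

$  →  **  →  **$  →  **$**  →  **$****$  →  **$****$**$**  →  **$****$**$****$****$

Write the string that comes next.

**$****$**$****$****$**$****$**$**

Each term (from the third on) is the previous term followed by the one before it: term 3 = **·$ = **$.
The next term joins **$****$**$****$****$ and **$****$**$**.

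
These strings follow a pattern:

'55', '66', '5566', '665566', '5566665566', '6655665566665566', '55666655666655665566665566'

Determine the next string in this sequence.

This is a Fibonacci-style word recurrence s(k) = s(k−2)·s(k−1): e.g. 55·66 = 5566.
So term 8 is 6655665566665566·55666655666655665566665566.

665566556666556655666655666655665566665566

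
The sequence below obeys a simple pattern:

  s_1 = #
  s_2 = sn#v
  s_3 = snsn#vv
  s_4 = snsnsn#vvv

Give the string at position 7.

s(k+1) = sn·s(k)·v, so each term gains sn as a prefix and v as a suffix.
From snsnsn#vvv, 3 further steps: snsnsn#vvv → snsnsnsn#vvvv → snsnsnsnsn#vvvvv → (answer).

snsnsnsnsnsn#vvvvvv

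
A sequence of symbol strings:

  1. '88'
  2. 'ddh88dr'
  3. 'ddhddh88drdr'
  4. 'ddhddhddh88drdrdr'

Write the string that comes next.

Each term wraps the previous one in ddh on the left and dr on the right.
One more step from ddhddhddh88drdrdr gives the answer.

ddhddhddhddh88drdrdrdr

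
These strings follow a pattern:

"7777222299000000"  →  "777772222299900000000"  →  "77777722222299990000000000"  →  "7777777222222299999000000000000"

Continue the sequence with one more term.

777777772222222299999900000000000000

Reading off run lengths: 7 runs 4, 5, 6, 7; 2 runs 4, 5, 6, 7; 9 runs 2, 3, 4, 5; 0 runs 6, 8, 10, 12 — each is linear in n, where the shown terms are n = 2, 3, 4, 5.
Setting n = 6 gives 8, 8, 6, 14 characters in each block.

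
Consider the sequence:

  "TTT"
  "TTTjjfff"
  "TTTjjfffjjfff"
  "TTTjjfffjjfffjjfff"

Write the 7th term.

Every step adds jjfff to the end: s(k+1) = s(k)·jjfff.
From TTTjjfffjjfffjjfff, 3 further steps: TTTjjfffjjfffjjfff → TTTjjfffjjfffjjfffjjfff → TTTjjfffjjfffjjfffjjfffjjfff → (answer).

TTTjjfffjjfffjjfffjjfffjjfffjjfff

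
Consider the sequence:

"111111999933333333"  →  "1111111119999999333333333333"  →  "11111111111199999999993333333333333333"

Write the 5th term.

1111111111111111119999999999999999333333333333333333333333

Each string has the form 1^{3n} 9^{3n-2} 3^{4n}, where the shown terms are n = 2, 3, 4.
At n = 6 the blocks have lengths 18, 16, 24.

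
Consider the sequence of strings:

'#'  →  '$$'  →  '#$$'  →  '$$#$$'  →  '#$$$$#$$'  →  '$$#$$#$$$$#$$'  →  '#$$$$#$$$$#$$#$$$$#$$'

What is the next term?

From term 3 onward, concatenate the second-to-last term with the last: #·$$ = #$$, $$·#$$ = $$#$$, …
So term 8 is $$#$$#$$$$#$$·#$$$$#$$$$#$$#$$$$#$$.

$$#$$#$$$$#$$#$$$$#$$$$#$$#$$$$#$$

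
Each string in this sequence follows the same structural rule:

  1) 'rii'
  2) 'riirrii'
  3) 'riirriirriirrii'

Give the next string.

s(k+1) = s(k)·r·s(k) — each term doubles the last with 'r' between the halves.
Doubling riirriirriirrii with 'r' between the halves:

riirriirriirriirriirriirriirrii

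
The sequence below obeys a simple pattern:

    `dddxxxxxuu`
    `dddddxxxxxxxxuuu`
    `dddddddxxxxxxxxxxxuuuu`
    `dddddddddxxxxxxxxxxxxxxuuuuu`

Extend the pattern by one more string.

dddddddddddxxxxxxxxxxxxxxxxxuuuuuu

Term n consists of 2n+1 d's, followed by 3n+2 x's, followed by n+1 u's (n = 1, 2, …).
At n = 5 the blocks have lengths 11, 17, 6.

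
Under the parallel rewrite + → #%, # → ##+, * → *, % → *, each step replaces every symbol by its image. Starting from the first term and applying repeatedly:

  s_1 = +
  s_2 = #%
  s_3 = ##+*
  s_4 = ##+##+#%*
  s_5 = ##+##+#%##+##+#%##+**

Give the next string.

##+##+#%##+##+#%##+*##+##+#%##+##+#%##+*##+##+#%**

φ(##+##+#%##+##+#%##+**) expands symbol-by-symbol to ##+ ##+ #% ##+ ##+ #% ##+ * ##+ ##+ #% ##+ ##+ #% ##+ * ##+ ##+ #% * *; joining the 21 pieces gives the next term.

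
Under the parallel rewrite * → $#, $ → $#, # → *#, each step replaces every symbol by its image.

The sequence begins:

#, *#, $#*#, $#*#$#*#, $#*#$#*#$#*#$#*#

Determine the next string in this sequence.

Replace each of the 16 characters of $#*#$#*#$#*#$#*# in place — $# *# $# *# $# *# $# *# $# *# $# *# $# *# $# *# — and concatenate.

$#*#$#*#$#*#$#*#$#*#$#*#$#*#$#*#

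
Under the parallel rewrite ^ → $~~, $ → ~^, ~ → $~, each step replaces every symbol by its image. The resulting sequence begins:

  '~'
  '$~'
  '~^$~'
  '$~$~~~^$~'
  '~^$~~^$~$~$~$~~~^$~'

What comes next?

Rewriting the 19 symbols of ~^$~~^$~$~$~$~~~^$~ one by one yields $~ $~~ ~^ $~ $~ $~~ ~^ $~ ~^ $~ ~^ $~ ~^ $~ $~ $~ $~~ ~^ $~; concatenated:

$~$~~~^$~$~$~~~^$~~^$~~^$~~^$~$~$~$~~~^$~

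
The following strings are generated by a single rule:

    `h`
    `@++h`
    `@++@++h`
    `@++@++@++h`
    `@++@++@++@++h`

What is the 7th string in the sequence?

@++@++@++@++@++@++h

The strings grow by a fixed prefix @++ each time.
From @++@++@++@++h, 2 further steps: @++@++@++@++h → @++@++@++@++@++h → (answer).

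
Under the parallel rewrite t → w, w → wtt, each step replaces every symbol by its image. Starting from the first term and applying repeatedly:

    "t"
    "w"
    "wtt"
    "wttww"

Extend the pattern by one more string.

Rewriting each symbol of wttww: w→wtt, t→w, t→w, w→wtt, w→wtt, which concatenates to wtt w w wtt wtt.

wttwwwttwtt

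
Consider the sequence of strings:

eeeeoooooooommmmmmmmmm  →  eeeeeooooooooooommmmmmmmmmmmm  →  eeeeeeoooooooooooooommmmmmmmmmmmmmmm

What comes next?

Term n consists of n+1 e's, followed by 3n-1 o's, followed by 3n+1 m's, where the shown terms are n = 3, 4, 5.
For the next term, n = 6, so the run lengths are 7, 17, 19.

eeeeeeeooooooooooooooooommmmmmmmmmmmmmmmmmm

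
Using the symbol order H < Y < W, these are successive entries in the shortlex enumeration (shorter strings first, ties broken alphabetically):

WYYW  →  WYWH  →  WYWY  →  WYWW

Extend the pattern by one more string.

The successor of WYWW increments the rightmost position that isn't already W and resets every position after it to H.

WWHH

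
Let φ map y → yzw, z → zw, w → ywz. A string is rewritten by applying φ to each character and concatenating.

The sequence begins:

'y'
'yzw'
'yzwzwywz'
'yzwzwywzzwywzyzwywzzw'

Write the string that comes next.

Rewriting the 21 symbols of yzwzwywzzwywzyzwywzzw one by one yields yzw zw ywz zw ywz yzw ywz zw zw ywz yzw ywz zw yzw zw ywz yzw ywz zw zw ywz; concatenated:

yzwzwywzzwywzyzwywzzwzwywzyzwywzzwyzwzwywzyzwywzzwzwywz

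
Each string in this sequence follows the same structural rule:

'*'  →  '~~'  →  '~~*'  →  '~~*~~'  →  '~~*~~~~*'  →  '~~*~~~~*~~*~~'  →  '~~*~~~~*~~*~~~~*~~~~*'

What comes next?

~~*~~~~*~~*~~~~*~~~~*~~*~~~~*~~*~~

This is a Fibonacci-style word recurrence s(k) = s(k−1)·s(k−2): e.g. ~~·* = ~~*.
Continuing: ~~*~~~~*~~*~~~~*~~~~* · ~~*~~~~*~~*~~ gives term 8.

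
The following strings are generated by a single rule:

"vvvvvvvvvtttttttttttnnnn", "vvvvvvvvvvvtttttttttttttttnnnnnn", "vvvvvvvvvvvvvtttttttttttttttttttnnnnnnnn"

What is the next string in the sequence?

Reading off run lengths: v runs 9, 11, 13; t runs 11, 15, 19; n runs 4, 6, 8 — each is linear in n, where the shown terms are n = 3, 4, 5.
At n = 6 the blocks have lengths 15, 23, 10.

vvvvvvvvvvvvvvvtttttttttttttttttttttttnnnnnnnnnn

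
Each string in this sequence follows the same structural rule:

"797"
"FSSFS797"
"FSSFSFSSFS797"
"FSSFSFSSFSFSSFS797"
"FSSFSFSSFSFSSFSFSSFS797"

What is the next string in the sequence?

Every step adds FSSFS at the front: s(k+1) = FSSFS·s(k).
Applying this once more to FSSFSFSSFSFSSFSFSSFS797:

FSSFSFSSFSFSSFSFSSFSFSSFS797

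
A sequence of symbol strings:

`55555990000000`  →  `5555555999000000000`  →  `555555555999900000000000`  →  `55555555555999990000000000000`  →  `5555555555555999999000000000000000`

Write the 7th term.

55555555555555555999999990000000000000000000

Reading off run lengths: 5 runs 5, 7, 9, 11, 13; 9 runs 2, 3, 4, 5, 6; 0 runs 7, 9, 11, 13, 15 — each is linear in n, where the shown terms are n = 2, 3, 4, 5, 6.
For term 7, n = 8, so the run lengths are 17, 8, 19.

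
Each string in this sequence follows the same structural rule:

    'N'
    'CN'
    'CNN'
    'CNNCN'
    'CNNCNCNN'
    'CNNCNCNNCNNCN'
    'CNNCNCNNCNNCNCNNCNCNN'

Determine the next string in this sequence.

From term 3 onward, concatenate the last term with the second-to-last: CN·N = CNN, CNN·CN = CNNCN, …
Continuing: CNNCNCNNCNNCNCNNCNCNN · CNNCNCNNCNNCN gives term 8.

CNNCNCNNCNNCNCNNCNCNNCNNCNCNNCNNCN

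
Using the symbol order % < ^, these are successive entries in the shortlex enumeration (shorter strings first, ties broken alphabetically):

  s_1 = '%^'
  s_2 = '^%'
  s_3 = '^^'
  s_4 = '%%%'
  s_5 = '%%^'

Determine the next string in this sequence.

%^%

The successor of %%^ increments the rightmost position that isn't already ^ and resets every position after it to %.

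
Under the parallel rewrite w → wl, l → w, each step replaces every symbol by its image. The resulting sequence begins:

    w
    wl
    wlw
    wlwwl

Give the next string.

wlwwlwlw

Rewriting each symbol of wlwwl: w→wl, l→w, w→wl, w→wl, l→w, which concatenates to wl w wl wl w.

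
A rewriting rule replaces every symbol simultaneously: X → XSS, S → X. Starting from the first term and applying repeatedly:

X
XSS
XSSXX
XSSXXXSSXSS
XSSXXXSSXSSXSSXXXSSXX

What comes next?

φ(XSSXXXSSXSSXSSXXXSSXX) expands symbol-by-symbol to XSS X X XSS XSS XSS X X XSS X X XSS X X XSS XSS XSS X X XSS XSS; joining the 21 pieces gives the next term.

XSSXXXSSXSSXSSXXXSSXXXSSXXXSSXSSXSSXXXSSXSS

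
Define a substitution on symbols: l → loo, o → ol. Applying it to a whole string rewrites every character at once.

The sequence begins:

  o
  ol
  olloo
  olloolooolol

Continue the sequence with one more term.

Apply φ to olloolooolol symbol by symbol: o→ol, l→loo, l→loo, o→ol, o→ol, l→loo, o→ol, o→ol, o→ol, l→loo, o→ol, l→loo; joined: ol loo loo ol ol loo ol ol ol loo ol loo.

olloolooolollooololollooolloo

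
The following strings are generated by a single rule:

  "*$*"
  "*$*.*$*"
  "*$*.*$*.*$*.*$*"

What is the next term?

s(k+1) = s(k)·.·s(k) — each term doubles the last with '.' between the halves.
Doubling *$*.*$*.*$*.*$* with '.' between the halves:

*$*.*$*.*$*.*$*.*$*.*$*.*$*.*$*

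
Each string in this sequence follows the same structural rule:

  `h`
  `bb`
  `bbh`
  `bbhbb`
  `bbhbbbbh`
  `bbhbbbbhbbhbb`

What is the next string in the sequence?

Each term (from the third on) is the previous term followed by the one before it: term 3 = bb·h = bbh.
The next term joins bbhbbbbhbbhbb and bbhbbbbh.

bbhbbbbhbbhbbbbhbbbbh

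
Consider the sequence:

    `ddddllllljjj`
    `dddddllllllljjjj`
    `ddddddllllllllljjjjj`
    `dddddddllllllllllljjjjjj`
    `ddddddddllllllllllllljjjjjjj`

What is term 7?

ddddddddddllllllllllllllllljjjjjjjjj

Each string has the form d^{n+2} l^{2n+1} j^{n+1}, where the shown terms are n = 2, 3, 4, 5, 6.
Setting n = 8 gives 10, 17, 9 characters in each block.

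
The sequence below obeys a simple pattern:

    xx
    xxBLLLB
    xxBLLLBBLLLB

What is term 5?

xxBLLLBBLLLBBLLLBBLLLB

The strings grow by a fixed suffix BLLLB each time.
From xxBLLLBBLLLB, 2 further steps: xxBLLLBBLLLB → xxBLLLBBLLLBBLLLB → (answer).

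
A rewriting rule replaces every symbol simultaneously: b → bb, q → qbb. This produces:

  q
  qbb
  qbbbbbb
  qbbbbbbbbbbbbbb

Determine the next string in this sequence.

qbbbbbbbbbbbbbbbbbbbbbbbbbbbbbb

Replace each of the 15 characters of qbbbbbbbbbbbbbb in place — qbb bb bb bb bb bb bb bb bb bb bb bb bb bb bb — and concatenate.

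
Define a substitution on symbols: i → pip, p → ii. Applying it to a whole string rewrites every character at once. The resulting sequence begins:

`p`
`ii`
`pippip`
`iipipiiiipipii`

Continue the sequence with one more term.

φ(iipipiiiipipii) expands symbol-by-symbol to pip pip ii pip ii pip pip pip pip ii pip ii pip pip; joining the 14 pieces gives the next term.

pippipiipipiipippippippipiipipiipippip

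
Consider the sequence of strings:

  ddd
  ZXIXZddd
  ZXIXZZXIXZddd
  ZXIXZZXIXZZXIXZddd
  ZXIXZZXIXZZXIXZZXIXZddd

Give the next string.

Every step adds ZXIXZ at the front: s(k+1) = ZXIXZ·s(k).
One more step from ZXIXZZXIXZZXIXZZXIXZddd gives the answer.

ZXIXZZXIXZZXIXZZXIXZZXIXZddd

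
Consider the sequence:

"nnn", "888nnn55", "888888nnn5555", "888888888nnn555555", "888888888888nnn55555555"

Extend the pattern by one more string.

Every step adds 888 to the front and 55 to the end of the previous string.
Applying this once more to 888888888888nnn55555555:

888888888888888nnn5555555555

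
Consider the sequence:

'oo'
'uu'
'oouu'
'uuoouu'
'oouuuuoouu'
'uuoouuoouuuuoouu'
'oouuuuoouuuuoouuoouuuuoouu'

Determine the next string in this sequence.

Each term (from the third on) is the two preceding terms concatenated in order: term 3 = oo·uu = oouu.
Continuing: uuoouuoouuuuoouu · oouuuuoouuuuoouuoouuuuoouu gives term 8.

uuoouuoouuuuoouuoouuuuoouuuuoouuoouuuuoouu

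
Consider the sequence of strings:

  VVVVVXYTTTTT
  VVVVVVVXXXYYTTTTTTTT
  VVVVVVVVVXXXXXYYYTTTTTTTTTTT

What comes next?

The n-th term is 2n+3 V's then 2n-1 X's then n Y's then 3n+2 T's (n = 1, 2, …).
Setting n = 4 gives 11, 7, 4, 14 characters in each block.

VVVVVVVVVVVXXXXXXXYYYYTTTTTTTTTTTTTT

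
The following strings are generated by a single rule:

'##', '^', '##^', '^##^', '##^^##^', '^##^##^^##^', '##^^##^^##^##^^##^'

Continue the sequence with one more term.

^##^##^^##^##^^##^^##^##^^##^

This is a Fibonacci-style word recurrence s(k) = s(k−2)·s(k−1): e.g. ##·^ = ##^.
The next term joins ^##^##^^##^ and ##^^##^^##^##^^##^.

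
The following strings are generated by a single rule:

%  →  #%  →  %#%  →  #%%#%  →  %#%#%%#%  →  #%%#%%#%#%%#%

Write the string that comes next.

From term 3 onward, concatenate the second-to-last term with the last: %·#% = %#%, #%·%#% = #%%#%, …
Continuing: %#%#%%#% · #%%#%%#%#%%#% gives term 7.

%#%#%%#%#%%#%%#%#%%#%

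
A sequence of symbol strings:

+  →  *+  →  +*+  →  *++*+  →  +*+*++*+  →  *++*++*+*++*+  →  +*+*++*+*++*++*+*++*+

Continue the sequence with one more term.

Each term (from the third on) is the two preceding terms concatenated in order: term 3 = +·*+ = +*+.
Continuing: *++*++*+*++*+ · +*+*++*+*++*++*+*++*+ gives term 8.

*++*++*+*++*++*+*++*+*++*++*+*++*+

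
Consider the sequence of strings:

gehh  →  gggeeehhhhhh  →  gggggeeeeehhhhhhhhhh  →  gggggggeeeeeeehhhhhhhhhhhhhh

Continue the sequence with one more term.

gggggggggeeeeeeeeehhhhhhhhhhhhhhhhhh

Reading off run lengths: g runs 1, 3, 5, 7; e runs 1, 3, 5, 7; h runs 2, 6, 10, 14 — each is linear in n (n = 1, 2, …).
Setting n = 5 gives 9, 9, 18 characters in each block.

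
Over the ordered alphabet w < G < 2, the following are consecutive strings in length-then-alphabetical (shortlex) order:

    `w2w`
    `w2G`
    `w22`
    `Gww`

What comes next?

Treat Gww as a base-3 numeral over the given alphabet and add one, carrying through any trailing 2's.

GwG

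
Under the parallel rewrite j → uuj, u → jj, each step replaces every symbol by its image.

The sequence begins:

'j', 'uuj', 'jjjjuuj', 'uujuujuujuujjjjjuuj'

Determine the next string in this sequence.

jjjjuujjjjjuujjjjjuujjjjjuujuujuujuujuujjjjjuuj

Replace each of the 19 characters of uujuujuujuujjjjjuuj in place — jj jj uuj jj jj uuj jj jj uuj jj jj uuj uuj uuj uuj uuj jj jj uuj — and concatenate.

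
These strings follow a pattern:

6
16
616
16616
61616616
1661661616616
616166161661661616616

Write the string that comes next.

1661661616616616166161661661616616

From term 3 onward, concatenate the second-to-last term with the last: 6·16 = 616, 16·616 = 16616, …
The next term joins 1661661616616 and 616166161661661616616.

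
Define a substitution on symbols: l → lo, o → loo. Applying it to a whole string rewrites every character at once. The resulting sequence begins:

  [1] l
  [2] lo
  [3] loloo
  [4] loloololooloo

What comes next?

Applying the rule to each of the 13 symbols of loloololooloo gives the pieces lo loo lo loo loo lo loo lo loo loo lo loo loo, which concatenate to the answer.

loloololooloololoololooloololooloo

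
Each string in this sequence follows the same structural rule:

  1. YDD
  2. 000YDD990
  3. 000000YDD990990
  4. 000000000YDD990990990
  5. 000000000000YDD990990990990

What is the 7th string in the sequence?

000000000000000000YDD990990990990990990

Each term wraps the previous one in 000 on the left and 990 on the right.
From 000000000000YDD990990990990, 2 further steps: 000000000000YDD990990990990 → 000000000000000YDD990990990990990 → (answer).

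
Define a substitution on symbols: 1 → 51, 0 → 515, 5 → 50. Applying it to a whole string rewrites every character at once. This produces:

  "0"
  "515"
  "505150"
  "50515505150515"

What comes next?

5051550515050515505150515505150

Applying the rule to each of the 14 symbols of 50515505150515 gives the pieces 50 515 50 51 50 50 515 50 51 50 515 50 51 50, which concatenate to the answer.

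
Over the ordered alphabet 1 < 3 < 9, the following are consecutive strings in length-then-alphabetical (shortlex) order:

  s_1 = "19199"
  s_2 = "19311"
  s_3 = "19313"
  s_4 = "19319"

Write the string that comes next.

The successor of 19319 increments the rightmost position that isn't already 9 and resets every position after it to 1.

19331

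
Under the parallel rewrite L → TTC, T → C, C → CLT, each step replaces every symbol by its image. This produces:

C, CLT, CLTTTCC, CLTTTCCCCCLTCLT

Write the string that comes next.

CLTTTCCCCCLTCLTCLTCLTCLTTTCCCLTTTCC

Replace each of the 15 characters of CLTTTCCCCCLTCLT in place — CLT TTC C C C CLT CLT CLT CLT CLT TTC C CLT TTC C — and concatenate.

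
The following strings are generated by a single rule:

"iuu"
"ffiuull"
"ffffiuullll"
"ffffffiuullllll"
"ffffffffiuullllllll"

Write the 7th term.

s(k+1) = ff·s(k)·ll, so each term gains ff as a prefix and ll as a suffix.
From ffffffffiuullllllll, 2 further steps: ffffffffiuullllllll → ffffffffffiuullllllllll → (answer).

ffffffffffffiuullllllllllll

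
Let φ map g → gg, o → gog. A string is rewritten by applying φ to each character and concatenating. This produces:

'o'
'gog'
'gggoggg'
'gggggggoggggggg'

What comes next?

Rewriting the 15 symbols of gggggggoggggggg one by one yields gg gg gg gg gg gg gg gog gg gg gg gg gg gg gg; concatenated:

gggggggggggggggoggggggggggggggg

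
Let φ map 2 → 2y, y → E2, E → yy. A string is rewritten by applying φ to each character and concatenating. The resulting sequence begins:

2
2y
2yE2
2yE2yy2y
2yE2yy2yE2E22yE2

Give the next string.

Rewriting the 16 symbols of 2yE2yy2yE2E22yE2 one by one yields 2y E2 yy 2y E2 E2 2y E2 yy 2y yy 2y 2y E2 yy 2y; concatenated:

2yE2yy2yE2E22yE2yy2yyy2y2yE2yy2y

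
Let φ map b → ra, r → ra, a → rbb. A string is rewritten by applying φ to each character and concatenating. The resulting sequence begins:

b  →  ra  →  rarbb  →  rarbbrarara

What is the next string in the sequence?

rarbbrararararbbrarbbrarbb

Apply φ to rarbbrarara symbol by symbol: r→ra, a→rbb, r→ra, b→ra, b→ra, r→ra, a→rbb, r→ra, a→rbb, r→ra, a→rbb; joined: ra rbb ra ra ra ra rbb ra rbb ra rbb.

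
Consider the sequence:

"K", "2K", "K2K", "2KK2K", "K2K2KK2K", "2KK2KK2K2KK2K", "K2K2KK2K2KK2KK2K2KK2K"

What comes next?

2KK2KK2K2KK2KK2K2KK2K2KK2KK2K2KK2K

Each term (from the third on) is the two preceding terms concatenated in order: term 3 = K·2K = K2K.
Continuing: 2KK2KK2K2KK2K · K2K2KK2K2KK2KK2K2KK2K gives term 8.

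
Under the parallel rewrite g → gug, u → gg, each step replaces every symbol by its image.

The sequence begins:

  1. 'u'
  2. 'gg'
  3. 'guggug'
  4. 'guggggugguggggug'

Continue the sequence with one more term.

φ(guggggugguggggug) expands symbol-by-symbol to gug gg gug gug gug gug gg gug gug gg gug gug gug gug gg gug; joining the 16 pieces gives the next term.

guggggugguggugguggggugguggggugguggugguggggug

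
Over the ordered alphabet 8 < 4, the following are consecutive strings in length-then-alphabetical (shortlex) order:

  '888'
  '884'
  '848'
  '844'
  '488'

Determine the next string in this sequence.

The successor of 488 increments the rightmost position that isn't already 4 and resets every position after it to 8.

484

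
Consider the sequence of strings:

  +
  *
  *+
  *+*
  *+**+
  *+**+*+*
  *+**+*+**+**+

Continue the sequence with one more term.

This is a Fibonacci-style word recurrence s(k) = s(k−1)·s(k−2): e.g. *·+ = *+.
So term 8 is *+**+*+**+**+·*+**+*+*.

*+**+*+**+**+*+**+*+*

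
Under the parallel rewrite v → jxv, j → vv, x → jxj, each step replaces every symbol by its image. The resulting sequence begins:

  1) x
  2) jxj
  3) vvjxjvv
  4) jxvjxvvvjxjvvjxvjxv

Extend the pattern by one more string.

vvjxjjxvvvjxjjxvjxvjxvvvjxjvvjxvjxvvvjxjjxvvvjxjjxv

Applying the rule to each of the 19 symbols of jxvjxvvvjxjvvjxvjxv gives the pieces vv jxj jxv vv jxj jxv jxv jxv vv jxj vv jxv jxv vv jxj jxv vv jxj jxv, which concatenate to the answer.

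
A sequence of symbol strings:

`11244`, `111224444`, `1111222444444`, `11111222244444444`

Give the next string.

111111222224444444444

The n-th term is n+1 1's then n 2's then 2n 4's (n = 1, 2, …).
At n = 5 the blocks have lengths 6, 5, 10.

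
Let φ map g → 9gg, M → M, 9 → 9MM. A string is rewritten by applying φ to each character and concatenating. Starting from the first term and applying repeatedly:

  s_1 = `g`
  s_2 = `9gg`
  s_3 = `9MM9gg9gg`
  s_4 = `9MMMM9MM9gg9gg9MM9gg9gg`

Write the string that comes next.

9MMMMMM9MMMM9MM9gg9gg9MM9gg9gg9MMMM9MM9gg9gg9MM9gg9gg

Applying the rule to each of the 23 symbols of 9MMMM9MM9gg9gg9MM9gg9gg gives the pieces 9MM M M M M 9MM M M 9MM 9gg 9gg 9MM 9gg 9gg 9MM M M 9MM 9gg 9gg 9MM 9gg 9gg, which concatenate to the answer.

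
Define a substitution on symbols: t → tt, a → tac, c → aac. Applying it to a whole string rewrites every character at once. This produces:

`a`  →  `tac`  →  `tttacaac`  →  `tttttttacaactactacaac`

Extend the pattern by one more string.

Rewriting the 21 symbols of tttttttacaactactacaac one by one yields tt tt tt tt tt tt tt tac aac tac tac aac tt tac aac tt tac aac tac tac aac; concatenated:

tttttttttttttttacaactactacaactttacaactttacaactactacaac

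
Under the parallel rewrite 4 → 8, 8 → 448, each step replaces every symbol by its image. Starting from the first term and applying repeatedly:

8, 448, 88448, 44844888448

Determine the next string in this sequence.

884488844844844888448

Apply φ to 44844888448 symbol by symbol: 4→8, 4→8, 8→448, 4→8, 4→8, 8→448, 8→448, 8→448, 4→8, 4→8, 8→448; joined: 8 8 448 8 8 448 448 448 8 8 448.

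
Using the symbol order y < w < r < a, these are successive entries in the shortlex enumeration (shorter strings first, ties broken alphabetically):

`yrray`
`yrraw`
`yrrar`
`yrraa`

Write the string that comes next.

yrayy

Treat yrraa as a base-4 numeral over the given alphabet and add one, carrying through any trailing a's.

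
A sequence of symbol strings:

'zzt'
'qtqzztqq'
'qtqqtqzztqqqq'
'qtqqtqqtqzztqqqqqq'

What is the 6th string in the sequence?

qtqqtqqtqqtqqtqzztqqqqqqqqqq

s(k+1) = qtq·s(k)·qq, so each term gains qtq as a prefix and qq as a suffix.
From qtqqtqqtqzztqqqqqq, 2 further steps: qtqqtqqtqzztqqqqqq → qtqqtqqtqqtqzztqqqqqqqq → (answer).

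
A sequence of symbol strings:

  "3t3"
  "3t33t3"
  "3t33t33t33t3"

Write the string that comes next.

Every step duplicates the string.
One more doubling of 3t33t33t33t3 gives the answer.

3t33t33t33t33t33t33t33t3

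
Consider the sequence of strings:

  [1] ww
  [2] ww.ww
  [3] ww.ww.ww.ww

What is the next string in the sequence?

ww.ww.ww.ww.ww.ww.ww.ww

Every step duplicates the string with '.' between the halves.
So the next term is two copies of ww.ww.ww.ww with '.' between the halves.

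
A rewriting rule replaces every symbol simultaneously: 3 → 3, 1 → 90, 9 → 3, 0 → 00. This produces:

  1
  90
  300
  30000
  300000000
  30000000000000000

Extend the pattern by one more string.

Applying the rule to each of the 17 symbols of 30000000000000000 gives the pieces 3 00 00 00 00 00 00 00 00 00 00 00 00 00 00 00 00, which concatenate to the answer.

300000000000000000000000000000000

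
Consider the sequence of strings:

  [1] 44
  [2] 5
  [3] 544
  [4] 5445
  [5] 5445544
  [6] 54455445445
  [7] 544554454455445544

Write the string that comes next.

54455445445544554454455445445

From term 3 onward, concatenate the last term with the second-to-last: 5·44 = 544, 544·5 = 5445, …
So term 8 is 544554454455445544·54455445445.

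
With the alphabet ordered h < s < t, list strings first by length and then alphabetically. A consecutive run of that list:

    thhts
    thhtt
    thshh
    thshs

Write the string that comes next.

Find the rightmost character of thshs below t, bump it to the next letter, and reset everything to its right to h.

thsht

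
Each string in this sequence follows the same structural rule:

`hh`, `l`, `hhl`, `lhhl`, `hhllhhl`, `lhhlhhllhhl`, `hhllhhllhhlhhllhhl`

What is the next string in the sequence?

lhhlhhllhhlhhllhhllhhlhhllhhl

Each term (from the third on) is the two preceding terms concatenated in order: term 3 = hh·l = hhl.
Continuing: lhhlhhllhhl · hhllhhllhhlhhllhhl gives term 8.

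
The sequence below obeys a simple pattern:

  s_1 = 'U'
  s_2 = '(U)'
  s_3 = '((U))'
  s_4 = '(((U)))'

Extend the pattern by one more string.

s(k+1) = (·s(k)·), so each term gains ( as a prefix and ) as a suffix.
So the next term is (·(((U)))·).

((((U))))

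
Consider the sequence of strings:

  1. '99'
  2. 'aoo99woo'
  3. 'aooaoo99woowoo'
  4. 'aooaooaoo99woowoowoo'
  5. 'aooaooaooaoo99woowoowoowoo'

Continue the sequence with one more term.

s(k+1) = aoo·s(k)·woo, so each term gains aoo as a prefix and woo as a suffix.
So the next term is aoo·aooaooaooaoo99woowoowoowoo·woo.

aooaooaooaooaoo99woowoowoowoowoo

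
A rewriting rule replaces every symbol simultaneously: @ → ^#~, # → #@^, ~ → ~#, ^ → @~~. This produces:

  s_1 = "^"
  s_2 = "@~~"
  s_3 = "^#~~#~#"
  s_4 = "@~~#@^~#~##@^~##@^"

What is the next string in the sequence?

^#~~#~##@^^#~@~~~##@^~##@^#@^^#~@~~~##@^#@^^#~@~~

Replace each of the 18 characters of @~~#@^~#~##@^~##@^ in place — ^#~ ~# ~# #@^ ^#~ @~~ ~# #@^ ~# #@^ #@^ ^#~ @~~ ~# #@^ #@^ ^#~ @~~ — and concatenate.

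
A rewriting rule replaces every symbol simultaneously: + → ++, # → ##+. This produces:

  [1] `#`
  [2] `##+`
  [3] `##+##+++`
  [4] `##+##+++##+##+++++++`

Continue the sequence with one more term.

Replace each of the 20 characters of ##+##+++##+##+++++++ in place — ##+ ##+ ++ ##+ ##+ ++ ++ ++ ##+ ##+ ++ ##+ ##+ ++ ++ ++ ++ ++ ++ ++ — and concatenate.

##+##+++##+##+++++++##+##+++##+##+++++++++++++++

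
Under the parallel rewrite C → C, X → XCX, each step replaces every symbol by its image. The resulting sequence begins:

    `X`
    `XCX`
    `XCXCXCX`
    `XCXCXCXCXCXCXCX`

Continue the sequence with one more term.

XCXCXCXCXCXCXCXCXCXCXCXCXCXCXCX

Applying the rule to each of the 15 symbols of XCXCXCXCXCXCXCX gives the pieces XCX C XCX C XCX C XCX C XCX C XCX C XCX C XCX, which concatenate to the answer.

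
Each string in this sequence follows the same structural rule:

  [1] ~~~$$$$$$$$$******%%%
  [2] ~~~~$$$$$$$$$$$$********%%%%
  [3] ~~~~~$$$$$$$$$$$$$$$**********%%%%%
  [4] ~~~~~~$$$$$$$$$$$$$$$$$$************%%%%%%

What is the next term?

~~~~~~~$$$$$$$$$$$$$$$$$$$$$**************%%%%%%%

Term n consists of n ~'s, followed by 3n $'s, followed by 2n *'s, followed by n %'s, where the shown terms are n = 3, 4, 5, 6.
For the next term, n = 7, so the run lengths are 7, 21, 14, 7.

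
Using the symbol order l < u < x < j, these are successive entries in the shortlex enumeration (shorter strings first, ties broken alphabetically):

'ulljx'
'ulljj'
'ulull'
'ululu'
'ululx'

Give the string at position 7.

uluul

Continuing the enumeration 2 steps past ululx: ululx → ululj → (answer).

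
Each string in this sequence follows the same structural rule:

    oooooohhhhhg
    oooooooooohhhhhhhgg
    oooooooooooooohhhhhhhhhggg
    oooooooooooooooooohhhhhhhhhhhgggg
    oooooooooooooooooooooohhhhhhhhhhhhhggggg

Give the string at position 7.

Term n consists of 4n+2 o's, followed by 2n+3 h's, followed by n g's (n = 1, 2, …).
For term 7, n = 7, so the run lengths are 30, 17, 7.

oooooooooooooooooooooooooooooohhhhhhhhhhhhhhhhhggggggg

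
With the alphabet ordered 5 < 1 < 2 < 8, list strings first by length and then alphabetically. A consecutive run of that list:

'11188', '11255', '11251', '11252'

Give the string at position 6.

Stepping forward 2 times from 11252: 11252 → 11258, then the target.

11215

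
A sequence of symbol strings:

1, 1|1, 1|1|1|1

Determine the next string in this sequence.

s(k+1) = s(k)·|·s(k) — each term doubles the last with '|' between the halves.
So the next term is two copies of 1|1|1|1 with '|' between the halves.

1|1|1|1|1|1|1|1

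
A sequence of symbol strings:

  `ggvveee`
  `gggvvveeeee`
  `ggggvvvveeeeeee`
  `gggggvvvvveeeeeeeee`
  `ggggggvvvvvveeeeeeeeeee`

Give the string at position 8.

Reading off run lengths: g runs 2, 3, 4, 5, 6; v runs 2, 3, 4, 5, 6; e runs 3, 5, 7, 9, 11 — each is linear in n (n = 1, 2, …).
Setting n = 8 gives 9, 9, 17 characters in each block.

gggggggggvvvvvvvvveeeeeeeeeeeeeeeee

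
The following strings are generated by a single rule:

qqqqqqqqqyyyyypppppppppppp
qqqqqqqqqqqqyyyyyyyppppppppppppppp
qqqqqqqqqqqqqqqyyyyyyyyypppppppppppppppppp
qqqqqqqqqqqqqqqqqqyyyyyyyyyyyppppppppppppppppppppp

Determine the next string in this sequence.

The n-th term is 3n q's then 2n-1 y's then 3n+3 p's, where the shown terms are n = 3, 4, 5, 6.
Setting n = 7 gives 21, 13, 24 characters in each block.

qqqqqqqqqqqqqqqqqqqqqyyyyyyyyyyyyypppppppppppppppppppppppp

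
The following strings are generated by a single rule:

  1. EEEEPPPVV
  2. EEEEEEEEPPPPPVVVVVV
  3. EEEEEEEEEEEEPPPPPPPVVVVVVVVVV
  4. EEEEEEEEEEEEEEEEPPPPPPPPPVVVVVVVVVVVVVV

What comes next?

Term n consists of 4n E's, followed by 2n+1 P's, followed by 4n-2 V's (n = 1, 2, …).
Setting n = 5 gives 20, 11, 18 characters in each block.

EEEEEEEEEEEEEEEEEEEEPPPPPPPPPPPVVVVVVVVVVVVVVVVVV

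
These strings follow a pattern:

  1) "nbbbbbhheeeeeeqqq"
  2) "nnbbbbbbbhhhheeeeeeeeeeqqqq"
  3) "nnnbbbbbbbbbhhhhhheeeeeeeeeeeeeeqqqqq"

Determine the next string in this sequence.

The n-th term is n n's then 2n+3 b's then 2n h's then 4n+2 e's then n+2 q's (n = 1, 2, …).
At n = 4 the blocks have lengths 4, 11, 8, 18, 6.

nnnnbbbbbbbbbbbhhhhhhhheeeeeeeeeeeeeeeeeeqqqqqq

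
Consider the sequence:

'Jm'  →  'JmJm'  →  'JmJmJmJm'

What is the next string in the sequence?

Every step duplicates the string.
One more doubling of JmJmJmJm gives the answer.

JmJmJmJmJmJmJmJm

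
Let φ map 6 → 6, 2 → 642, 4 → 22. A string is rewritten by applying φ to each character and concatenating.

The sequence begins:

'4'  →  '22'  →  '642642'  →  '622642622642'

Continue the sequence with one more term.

66426426226426642642622642

Rewriting each symbol of 622642622642: 6→6, 2→642, 2→642, 6→6, 4→22, 2→642, 6→6, 2→642, 2→642, 6→6, 4→22, 2→642, which concatenates to 6 642 642 6 22 642 6 642 642 6 22 642.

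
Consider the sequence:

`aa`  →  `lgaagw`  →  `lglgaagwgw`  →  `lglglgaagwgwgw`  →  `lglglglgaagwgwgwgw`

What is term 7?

Every step adds lg to the front and gw to the end of the previous string.
From lglglglgaagwgwgwgw, 2 further steps: lglglglgaagwgwgwgw → lglglglglgaagwgwgwgwgw → (answer).

lglglglglglgaagwgwgwgwgwgw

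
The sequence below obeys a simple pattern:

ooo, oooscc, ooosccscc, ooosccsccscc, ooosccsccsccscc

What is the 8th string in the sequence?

ooosccsccsccsccsccsccscc

The strings grow by a fixed suffix scc each time.
From ooosccsccsccscc, 3 further steps: ooosccsccsccscc → ooosccsccsccsccscc → ooosccsccsccsccsccscc → (answer).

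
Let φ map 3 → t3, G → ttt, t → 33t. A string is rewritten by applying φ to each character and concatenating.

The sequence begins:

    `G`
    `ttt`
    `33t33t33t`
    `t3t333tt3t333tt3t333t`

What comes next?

Replace each of the 21 characters of t3t333tt3t333tt3t333t in place — 33t t3 33t t3 t3 t3 33t 33t t3 33t t3 t3 t3 33t 33t t3 33t t3 t3 t3 33t — and concatenate.

33tt333tt3t3t333t33tt333tt3t3t333t33tt333tt3t3t333t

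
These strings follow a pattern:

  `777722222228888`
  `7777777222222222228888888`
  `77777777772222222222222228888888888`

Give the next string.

777777777777722222222222222222228888888888888

Term n consists of 3n-2 7's, followed by 4n-1 2's, followed by 3n-2 8's, where the shown terms are n = 2, 3, 4.
Setting n = 5 gives 13, 19, 13 characters in each block.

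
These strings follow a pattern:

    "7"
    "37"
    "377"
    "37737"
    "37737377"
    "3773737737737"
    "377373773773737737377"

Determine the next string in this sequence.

This is a Fibonacci-style word recurrence s(k) = s(k−1)·s(k−2): e.g. 37·7 = 377.
The next term joins 377373773773737737377 and 3773737737737.

3773737737737377373773773737737737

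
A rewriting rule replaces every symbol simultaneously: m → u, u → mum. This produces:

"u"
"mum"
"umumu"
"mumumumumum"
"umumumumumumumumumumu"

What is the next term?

Applying the rule to each of the 21 symbols of umumumumumumumumumumu gives the pieces mum u mum u mum u mum u mum u mum u mum u mum u mum u mum u mum, which concatenate to the answer.

mumumumumumumumumumumumumumumumumumumumumum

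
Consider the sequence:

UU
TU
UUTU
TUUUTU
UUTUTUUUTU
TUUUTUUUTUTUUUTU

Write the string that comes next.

This is a Fibonacci-style word recurrence s(k) = s(k−2)·s(k−1): e.g. UU·TU = UUTU.
The next term joins UUTUTUUUTU and TUUUTUUUTUTUUUTU.

UUTUTUUUTUTUUUTUUUTUTUUUTU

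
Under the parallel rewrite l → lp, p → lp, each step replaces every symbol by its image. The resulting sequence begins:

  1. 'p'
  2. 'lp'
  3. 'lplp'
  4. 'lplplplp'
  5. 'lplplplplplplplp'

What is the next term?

lplplplplplplplplplplplplplplplp

Applying the rule to each of the 16 symbols of lplplplplplplplp gives the pieces lp lp lp lp lp lp lp lp lp lp lp lp lp lp lp lp, which concatenate to the answer.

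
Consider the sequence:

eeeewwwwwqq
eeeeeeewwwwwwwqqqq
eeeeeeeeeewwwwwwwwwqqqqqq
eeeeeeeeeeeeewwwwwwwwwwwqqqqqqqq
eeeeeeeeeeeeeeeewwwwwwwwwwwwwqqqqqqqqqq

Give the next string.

eeeeeeeeeeeeeeeeeeewwwwwwwwwwwwwwwqqqqqqqqqqqq

Each string has the form e^{3n+1} w^{2n+3} q^{2n} (n = 1, 2, …).
At n = 6 the blocks have lengths 19, 15, 12.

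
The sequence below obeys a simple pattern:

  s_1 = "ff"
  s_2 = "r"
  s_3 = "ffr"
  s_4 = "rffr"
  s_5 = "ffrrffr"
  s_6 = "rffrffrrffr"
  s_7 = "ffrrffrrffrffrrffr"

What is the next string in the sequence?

Each term (from the third on) is the two preceding terms concatenated in order: term 3 = ff·r = ffr.
Continuing: rffrffrrffr · ffrrffrrffrffrrffr gives term 8.

rffrffrrffrffrrffrrffrffrrffr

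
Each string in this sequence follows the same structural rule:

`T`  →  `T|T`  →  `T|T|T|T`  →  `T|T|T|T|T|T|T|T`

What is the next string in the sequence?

Each string is two copies of the previous one joined by '|'.
Doubling T|T|T|T|T|T|T|T with '|' between the halves:

T|T|T|T|T|T|T|T|T|T|T|T|T|T|T|T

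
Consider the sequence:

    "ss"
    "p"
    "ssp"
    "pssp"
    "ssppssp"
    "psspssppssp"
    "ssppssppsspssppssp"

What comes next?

From term 3 onward, concatenate the second-to-last term with the last: ss·p = ssp, p·ssp = pssp, …
Continuing: psspssppssp · ssppssppsspssppssp gives term 8.

psspssppsspssppssppsspssppssp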